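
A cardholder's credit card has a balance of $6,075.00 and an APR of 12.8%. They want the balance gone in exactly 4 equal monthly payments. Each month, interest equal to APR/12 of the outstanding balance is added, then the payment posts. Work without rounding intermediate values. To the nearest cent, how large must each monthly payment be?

Monthly rate r = 12.8%/12 = 1.06667% = 0.0106667.
Level-payment amortization: P = B₀·r / (1 − (1+r)^(−n)) = 6075.00·0.0106667 / (1 − 1.01067^(−4)).
Denominator 1 − (1+r)^(−4) = 0.041552716.
P = 64.8 / 0.041552716 ≈ 1559.46.

$1,559.46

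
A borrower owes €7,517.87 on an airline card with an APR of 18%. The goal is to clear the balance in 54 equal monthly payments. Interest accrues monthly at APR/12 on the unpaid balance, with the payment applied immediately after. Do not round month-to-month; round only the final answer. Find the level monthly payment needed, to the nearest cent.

Monthly rate r = 18%/12 = 1.5% = 0.015.
Level-payment amortization: P = B₀·r / (1 − (1+r)^(−n)) = 7517.87·0.015 / (1 − 1.015^(−54)).
Denominator 1 − (1+r)^(−54) = 0.552458082.
P = 112.768 / 0.552458082 ≈ 204.12.

€204.12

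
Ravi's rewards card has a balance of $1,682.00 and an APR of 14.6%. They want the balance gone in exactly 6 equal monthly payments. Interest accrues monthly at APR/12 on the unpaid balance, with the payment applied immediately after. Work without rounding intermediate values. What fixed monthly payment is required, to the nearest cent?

$292.39

Monthly rate r = 14.6%/12 = 1.21667% = 0.0121667.
Level-payment amortization: P = B₀·r / (1 − (1+r)^(−n)) = 1682.00·0.0121667 / (1 − 1.01217^(−6)).
Denominator 1 − (1+r)^(−6) = 0.0699895777.
P = 20.4643 / 0.0699895777 ≈ 292.39.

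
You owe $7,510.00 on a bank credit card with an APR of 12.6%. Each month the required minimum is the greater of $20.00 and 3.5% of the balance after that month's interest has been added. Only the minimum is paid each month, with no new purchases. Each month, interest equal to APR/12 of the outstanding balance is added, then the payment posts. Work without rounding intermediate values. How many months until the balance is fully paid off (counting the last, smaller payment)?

Monthly rate r = 12.6%/12 = 1.05% = 0.0105.
While 3.5% of the post-interest balance exceeds $20.00, each month B ← (B·(1+r))·(1 − 0.035), i.e. B shrinks by the factor (1+r)·0.965 = 0.97513.
This holds for months 1–103. Entering month 104 the balance is $561.30; 3.5% of the post-interest balance is now below $20.00, so the flat $20.00 minimum applies from here.
From month 104 a fixed $20.00 at rate r clears $561.30 in 34 more payments. Total: 103 + 34 = 137 months.

137 months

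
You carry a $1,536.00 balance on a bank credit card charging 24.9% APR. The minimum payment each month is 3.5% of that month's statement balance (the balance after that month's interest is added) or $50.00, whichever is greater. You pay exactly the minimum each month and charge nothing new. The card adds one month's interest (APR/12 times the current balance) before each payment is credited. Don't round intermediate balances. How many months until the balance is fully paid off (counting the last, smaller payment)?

Monthly rate r = 24.9%/12 = 2.075% = 0.02075.
While 3.5% of the post-interest balance exceeds $50.00, each month B ← (B·(1+r))·(1 − 0.035), i.e. B shrinks by the factor (1+r)·0.965 = 0.98502.
This holds for months 1–7. Entering month 8 the balance is $1,382.03; 3.5% of the post-interest balance is now below $50.00, so the flat $50.00 minimum applies from here.
From month 8 a fixed $50.00 at rate r clears $1,382.03 in 42 more payments. Total: 7 + 42 = 49 months.

49 months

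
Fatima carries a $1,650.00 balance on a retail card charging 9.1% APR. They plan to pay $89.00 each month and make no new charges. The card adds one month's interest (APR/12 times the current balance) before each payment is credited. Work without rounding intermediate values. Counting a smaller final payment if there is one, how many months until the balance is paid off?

21 payments

Monthly rate r = 9.1%/12 = 0.758333% = 0.00758333.
Recurrence: B ← B·(1+r) − $89.00.
Month 1: interest $12.51; balance after payment $1,573.51.
Month 2: interest $11.93; balance after payment $1,496.44.
Closed form: n = −ln(1 − rB₀/P)/ln(1+r) = −ln(0.85941)/ln(1.00758) ≈ 20.055, so the balance reaches zero during payment 21.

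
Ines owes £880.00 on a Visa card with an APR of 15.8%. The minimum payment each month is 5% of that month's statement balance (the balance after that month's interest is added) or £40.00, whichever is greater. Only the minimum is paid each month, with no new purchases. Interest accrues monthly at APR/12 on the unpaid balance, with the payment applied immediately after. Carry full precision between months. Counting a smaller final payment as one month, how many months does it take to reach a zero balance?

Monthly rate r = 15.8%/12 = 1.31667% = 0.0131667.
While 5% of the post-interest balance exceeds £40.00, each month B ← (B·(1+r))·(1 − 0.05), i.e. B shrinks by the factor (1+r)·0.95 = 0.96251.
This holds for months 1–3. Entering month 4 the balance is £784.69; 5% of the post-interest balance is now below £40.00, so the flat £40.00 minimum applies from here.
From month 4 a fixed £40.00 at rate r clears £784.69 in 23 more payments. Total: 3 + 23 = 26 months.

26 months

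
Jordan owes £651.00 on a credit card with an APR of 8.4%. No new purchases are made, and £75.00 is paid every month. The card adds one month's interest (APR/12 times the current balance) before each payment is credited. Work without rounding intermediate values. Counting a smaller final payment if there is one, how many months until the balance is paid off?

Monthly rate r = 8.4%/12 = 0.7% = 0.007.
Recurrence: B ← B·(1+r) − £75.00.
Month 1: interest £4.56; balance after payment £580.56.
Month 2: interest £4.06; balance after payment £509.62.
Closed form: n = −ln(1 − rB₀/P)/ln(1+r) = −ln(0.93924)/ln(1.007) ≈ 8.986, so the balance reaches zero during payment 9.

9 payments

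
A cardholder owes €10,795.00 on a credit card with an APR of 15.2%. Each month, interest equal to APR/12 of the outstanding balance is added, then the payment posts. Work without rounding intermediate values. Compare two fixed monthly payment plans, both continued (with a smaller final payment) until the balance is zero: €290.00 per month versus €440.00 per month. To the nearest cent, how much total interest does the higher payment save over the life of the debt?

€1,682.68

Monthly rate r = 15.2%/12 = 1.26667% = 0.0126667.
At €290.00/mo: n = ⌈−ln(1 − rB₀/P)/ln(1+r)⌉ = 51 payments (last €193.19); total interest = total paid − €10,795.00 = €3,898.19.
At €440.00/mo: 30 payments (last €250.51); total interest €2,215.51.
Interest saved = €3,898.19 − €2,215.51 = €1,682.68.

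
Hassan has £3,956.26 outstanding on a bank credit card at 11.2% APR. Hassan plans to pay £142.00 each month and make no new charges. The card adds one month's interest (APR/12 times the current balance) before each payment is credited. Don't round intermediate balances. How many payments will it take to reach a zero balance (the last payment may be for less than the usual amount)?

33 months

Monthly rate r = 11.2%/12 = 0.933333% = 0.00933333.
Recurrence: B ← B·(1+r) − £142.00.
Month 1: interest £36.93; balance after payment £3,851.19.
Month 2: interest £35.94; balance after payment £3,745.13.
Closed form: n = −ln(1 − rB₀/P)/ln(1+r) = −ln(0.73996)/ln(1.00933) ≈ 32.417, so the balance reaches zero during payment 33.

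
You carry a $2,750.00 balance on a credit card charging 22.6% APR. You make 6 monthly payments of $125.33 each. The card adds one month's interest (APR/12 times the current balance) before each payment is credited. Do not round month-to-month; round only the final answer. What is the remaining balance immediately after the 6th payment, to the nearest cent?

$2,287.47

Monthly rate r = 22.6%/12 = 1.88333% = 0.0188333.
Each month: B ← B·(1+r) − $125.33.
Month 1: interest $51.79; balance after payment $2,676.46.
Month 2: interest $50.41; balance after payment $2,601.54.
Month 3: interest $49.00; balance after payment $2,525.20.
Month 4: interest $47.56; balance after payment $2,447.43.
Month 5: interest $46.09; balance after payment $2,368.20.
Month 6: interest $44.60; balance after payment $2,287.47.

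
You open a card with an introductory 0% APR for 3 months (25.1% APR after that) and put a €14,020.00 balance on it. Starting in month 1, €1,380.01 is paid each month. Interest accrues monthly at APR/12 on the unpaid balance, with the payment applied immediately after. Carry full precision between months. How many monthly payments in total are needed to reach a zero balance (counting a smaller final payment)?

11 payments

Promo months 1–3 at r₀ = 0%/12 = 0; months 4+ at r₁ = 25.1%/12 = 0.0209167.
After month 3 (no interest yet): B = €14,020.00 − 3·€1,380.01 = €9,879.97.
Then at r₁ with €1,380.01/mo: n₂ = −ln(1 − r₁·B/P)/ln(1+r₁) ≈ 7.84 → 8 more payments.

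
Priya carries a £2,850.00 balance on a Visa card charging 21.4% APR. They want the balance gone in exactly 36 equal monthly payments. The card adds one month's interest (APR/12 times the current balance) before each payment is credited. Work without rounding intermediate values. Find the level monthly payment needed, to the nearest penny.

Monthly rate r = 21.4%/12 = 1.78333% = 0.0178333.
Level-payment amortization: P = B₀·r / (1 − (1+r)^(−n)) = 2850.00·0.0178333 / (1 − 1.01783^(−36)).
Denominator 1 − (1+r)^(−36) = 0.470775558.
P = 50.825 / 0.470775558 ≈ 107.96.

£107.96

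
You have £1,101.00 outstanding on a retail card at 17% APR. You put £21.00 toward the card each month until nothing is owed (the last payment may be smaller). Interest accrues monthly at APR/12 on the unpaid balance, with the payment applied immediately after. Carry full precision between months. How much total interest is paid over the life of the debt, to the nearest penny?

Monthly rate r = 17%/12 = 1.41667% = 0.0141667.
Payoff takes n = ⌈−ln(1 − rB₀/P)/ln(1+r)⌉ = ⌈96.512⌉ = 97 payments; the last is £10.79.
Total paid = 96·£21.00 + £10.79 = £2,026.79.
Total interest = total paid − principal = £2,026.79 − £1,101.00 = £925.79.

£925.79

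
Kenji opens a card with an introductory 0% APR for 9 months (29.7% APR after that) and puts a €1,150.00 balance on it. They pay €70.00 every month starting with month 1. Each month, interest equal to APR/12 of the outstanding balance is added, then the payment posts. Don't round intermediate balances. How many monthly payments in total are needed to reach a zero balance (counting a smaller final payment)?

18 payments

Promo months 1–9 at r₀ = 0%/12 = 0; months 10+ at r₁ = 29.7%/12 = 0.02475.
After month 9 (no interest yet): B = €1,150.00 − 9·€70.00 = €520.00.
Then at r₁ with €70.00/mo: n₂ = −ln(1 − r₁·B/P)/ln(1+r₁) ≈ 8.31 → 9 more payments.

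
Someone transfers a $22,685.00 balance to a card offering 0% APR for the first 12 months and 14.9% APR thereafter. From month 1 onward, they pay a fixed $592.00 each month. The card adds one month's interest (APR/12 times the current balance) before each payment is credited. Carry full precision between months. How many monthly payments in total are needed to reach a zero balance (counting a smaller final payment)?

Promo months 1–12 at r₀ = 0%/12 = 0; months 13+ at r₁ = 14.9%/12 = 0.0124167.
After month 12 (no interest yet): B = $22,685.00 − 12·$592.00 = $15,581.00.
Then at r₁ with $592.00/mo: n₂ = −ln(1 − r₁·B/P)/ln(1+r₁) ≈ 32.07 → 33 more payments.

45 payments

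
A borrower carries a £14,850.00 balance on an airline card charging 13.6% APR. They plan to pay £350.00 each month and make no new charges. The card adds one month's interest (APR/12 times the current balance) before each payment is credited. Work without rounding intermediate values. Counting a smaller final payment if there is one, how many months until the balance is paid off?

59 months

Monthly rate r = 13.6%/12 = 1.13333% = 0.0113333.
Recurrence: B ← B·(1+r) − £350.00.
Month 1: interest £168.30; balance after payment £14,668.30.
Month 2: interest £166.24; balance after payment £14,484.54.
Closed form: n = −ln(1 − rB₀/P)/ln(1+r) = −ln(0.51914)/ln(1.01133) ≈ 58.172, so the balance reaches zero during payment 59.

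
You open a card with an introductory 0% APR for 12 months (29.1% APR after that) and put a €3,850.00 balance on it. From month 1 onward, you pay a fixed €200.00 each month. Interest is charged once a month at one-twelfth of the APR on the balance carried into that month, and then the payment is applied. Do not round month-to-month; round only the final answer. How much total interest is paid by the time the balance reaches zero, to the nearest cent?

Promo months 1–12 at r₀ = 0%/12 = 0; months 13+ at r₁ = 29.1%/12 = 0.02425.
After month 12 (no interest yet): B = €3,850.00 − 12·€200.00 = €1,450.00.
Then at r₁ with €200.00/mo: n₂ = −ln(1 − r₁·B/P)/ln(1+r₁) ≈ 8.07 → 9 more payments.
Total paid = 20·€200.00 + €14.11 = €4,014.11; interest = €4,014.11 − €3,850.00 = €164.11.

€164.11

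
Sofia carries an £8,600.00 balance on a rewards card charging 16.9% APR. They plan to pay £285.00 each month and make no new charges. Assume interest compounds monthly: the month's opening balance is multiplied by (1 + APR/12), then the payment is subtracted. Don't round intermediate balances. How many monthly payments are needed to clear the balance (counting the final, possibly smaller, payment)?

Monthly rate r = 16.9%/12 = 1.40833% = 0.0140833.
Recurrence: B ← B·(1+r) − £285.00.
Month 1: interest £121.12; balance after payment £8,436.12.
Month 2: interest £118.81; balance after payment £8,269.93.
Closed form: n = −ln(1 − rB₀/P)/ln(1+r) = −ln(0.57503)/ln(1.01408) ≈ 39.566, so the balance reaches zero during payment 40.

40 months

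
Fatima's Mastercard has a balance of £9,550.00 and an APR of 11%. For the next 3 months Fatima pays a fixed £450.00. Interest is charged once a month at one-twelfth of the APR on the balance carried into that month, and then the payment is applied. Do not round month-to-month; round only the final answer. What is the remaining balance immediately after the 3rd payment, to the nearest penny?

£8,452.63

Monthly rate r = 11%/12 = 0.916667% = 0.00916667.
Each month: B ← B·(1+r) − £450.00.
Month 1: interest £87.54; balance after payment £9,187.54.
Month 2: interest £84.22; balance after payment £8,821.76.
Month 3: interest £80.87; balance after payment £8,452.63.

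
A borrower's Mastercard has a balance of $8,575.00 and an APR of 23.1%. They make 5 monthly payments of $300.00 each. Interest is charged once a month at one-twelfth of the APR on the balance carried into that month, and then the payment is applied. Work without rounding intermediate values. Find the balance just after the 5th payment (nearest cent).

Monthly rate r = 23.1%/12 = 1.925% = 0.01925.
Each month: B ← B·(1+r) − $300.00.
Month 1: interest $165.07; balance after payment $8,440.07.
Month 2: interest $162.47; balance after payment $8,302.54.
Month 3: interest $159.82; balance after payment $8,162.36.
Month 4: interest $157.13; balance after payment $8,019.49.
Month 5: interest $154.38; balance after payment $7,873.86.

$7,873.86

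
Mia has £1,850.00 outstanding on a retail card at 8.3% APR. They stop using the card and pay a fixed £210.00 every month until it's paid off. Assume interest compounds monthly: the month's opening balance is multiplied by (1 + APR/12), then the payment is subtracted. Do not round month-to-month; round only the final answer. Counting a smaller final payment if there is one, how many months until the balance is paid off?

10 months

Monthly rate r = 8.3%/12 = 0.691667% = 0.00691667.
Recurrence: B ← B·(1+r) − £210.00.
Month 1: interest £12.80; balance after payment £1,652.80.
Month 2: interest £11.43; balance after payment £1,454.23.
Closed form: n = −ln(1 − rB₀/P)/ln(1+r) = −ln(0.93907)/ln(1.00692) ≈ 9.121, so the balance reaches zero during payment 10.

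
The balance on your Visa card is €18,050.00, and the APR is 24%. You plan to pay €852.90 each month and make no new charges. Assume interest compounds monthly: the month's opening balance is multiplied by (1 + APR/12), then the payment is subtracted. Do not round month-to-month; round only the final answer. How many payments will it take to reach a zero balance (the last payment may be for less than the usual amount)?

Monthly rate r = 24%/12 = 2% = 0.02.
Recurrence: B ← B·(1+r) − €852.90.
Month 1: interest €361.00; balance after payment €17,558.10.
Month 2: interest €351.16; balance after payment €17,056.36.
Closed form: n = −ln(1 − rB₀/P)/ln(1+r) = −ln(0.57674)/ln(1.02) ≈ 27.793, so the balance reaches zero during payment 28.

28 months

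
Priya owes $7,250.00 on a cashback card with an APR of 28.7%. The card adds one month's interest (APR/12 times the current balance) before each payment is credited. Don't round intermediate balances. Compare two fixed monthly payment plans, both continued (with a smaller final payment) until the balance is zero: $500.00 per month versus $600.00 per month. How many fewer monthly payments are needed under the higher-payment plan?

4 fewer payments

Monthly rate r = 28.7%/12 = 2.39167% = 0.0239167.
At $500.00/mo: n = ⌈−ln(1 − rB₀/P)/ln(1+r)⌉ = 19 payments (last $9.13); total interest = total paid − $7,250.00 = $1,759.13.
At $600.00/mo: 15 payments (last $260.20); total interest $1,410.20.
Payments saved = 19 − 15 = 4.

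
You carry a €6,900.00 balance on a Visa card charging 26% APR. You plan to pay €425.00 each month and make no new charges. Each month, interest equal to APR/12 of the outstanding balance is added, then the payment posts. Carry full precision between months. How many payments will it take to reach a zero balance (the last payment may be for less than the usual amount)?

Monthly rate r = 26%/12 = 2.16667% = 0.0216667.
Recurrence: B ← B·(1+r) − €425.00.
Month 1: interest €149.50; balance after payment €6,624.50.
Month 2: interest €143.53; balance after payment €6,343.03.
Closed form: n = −ln(1 − rB₀/P)/ln(1+r) = −ln(0.64824)/ln(1.02167) ≈ 20.224, so the balance reaches zero during payment 21.

21 months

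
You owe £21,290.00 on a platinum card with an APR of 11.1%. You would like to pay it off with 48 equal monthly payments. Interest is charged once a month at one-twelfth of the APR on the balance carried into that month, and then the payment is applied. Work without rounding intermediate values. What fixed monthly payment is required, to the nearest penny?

£551.29

Monthly rate r = 11.1%/12 = 0.925% = 0.00925.
Level-payment amortization: P = B₀·r / (1 − (1+r)^(−n)) = 21290.00·0.00925 / (1 − 1.00925^(−48)).
Denominator 1 − (1+r)^(−48) = 0.35722406.
P = 196.932 / 0.35722406 ≈ 551.29.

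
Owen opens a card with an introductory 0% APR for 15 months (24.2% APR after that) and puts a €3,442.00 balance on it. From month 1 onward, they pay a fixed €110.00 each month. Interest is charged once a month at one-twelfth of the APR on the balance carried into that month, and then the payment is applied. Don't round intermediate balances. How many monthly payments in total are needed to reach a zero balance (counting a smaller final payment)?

35 payments

Promo months 1–15 at r₀ = 0%/12 = 0; months 16+ at r₁ = 24.2%/12 = 0.0201667.
After month 15 (no interest yet): B = €3,442.00 − 15·€110.00 = €1,792.00.
Then at r₁ with €110.00/mo: n₂ = −ln(1 − r₁·B/P)/ln(1+r₁) ≈ 19.95 → 20 more payments.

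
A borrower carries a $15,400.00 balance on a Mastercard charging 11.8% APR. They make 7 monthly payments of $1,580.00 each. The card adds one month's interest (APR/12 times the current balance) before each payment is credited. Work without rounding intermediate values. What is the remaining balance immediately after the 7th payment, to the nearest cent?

$5,100.15

Monthly rate r = 11.8%/12 = 0.983333% = 0.00983333.
Each month: B ← B·(1+r) − $1,580.00.
Month 1: interest $151.43; balance after payment $13,971.43.
Month 2: interest $137.39; balance after payment $12,528.82.
Month 3: interest $123.20; balance after payment $11,072.02.
Month 4: interest $108.87; balance after payment $9,600.89.
Month 5: interest $94.41; balance after payment $8,115.30.
Month 6: interest $79.80; balance after payment $6,615.10.
Month 7: interest $65.05; balance after payment $5,100.15.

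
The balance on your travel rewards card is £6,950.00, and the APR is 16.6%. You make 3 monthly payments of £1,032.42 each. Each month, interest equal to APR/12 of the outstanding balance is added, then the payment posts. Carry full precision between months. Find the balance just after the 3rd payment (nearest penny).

Monthly rate r = 16.6%/12 = 1.38333% = 0.0138333.
Each month: B ← B·(1+r) − £1,032.42.
Month 1: interest £96.14; balance after payment £6,013.72.
Month 2: interest £83.19; balance after payment £5,064.49.
Month 3: interest £70.06; balance after payment £4,102.13.

£4,102.13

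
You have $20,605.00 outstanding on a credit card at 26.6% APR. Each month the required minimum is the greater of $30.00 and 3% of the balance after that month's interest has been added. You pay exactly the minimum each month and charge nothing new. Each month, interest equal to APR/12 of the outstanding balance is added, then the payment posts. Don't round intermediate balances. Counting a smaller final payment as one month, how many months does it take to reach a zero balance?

416 months

Monthly rate r = 26.6%/12 = 2.21667% = 0.0221667.
While 3% of the post-interest balance exceeds $30.00, each month B ← (B·(1+r))·(1 − 0.03), i.e. B shrinks by the factor (1+r)·0.97 = 0.9915.
This holds for months 1–358. Entering month 359 the balance is $970.57; 3% of the post-interest balance is now below $30.00, so the flat $30.00 minimum applies from here.
From month 359 a fixed $30.00 at rate r clears $970.57 in 58 more payments. Total: 358 + 58 = 416 months.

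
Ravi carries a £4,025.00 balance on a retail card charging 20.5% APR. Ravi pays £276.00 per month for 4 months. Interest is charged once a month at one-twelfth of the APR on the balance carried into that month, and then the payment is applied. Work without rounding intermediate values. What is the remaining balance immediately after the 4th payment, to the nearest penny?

£3,174.56

Monthly rate r = 20.5%/12 = 1.70833% = 0.0170833.
Each month: B ← B·(1+r) − £276.00.
Month 1: interest £68.76; balance after payment £3,817.76.
Month 2: interest £65.22; balance after payment £3,606.98.
Month 3: interest £61.62; balance after payment £3,392.60.
Month 4: interest £57.96; balance after payment £3,174.56.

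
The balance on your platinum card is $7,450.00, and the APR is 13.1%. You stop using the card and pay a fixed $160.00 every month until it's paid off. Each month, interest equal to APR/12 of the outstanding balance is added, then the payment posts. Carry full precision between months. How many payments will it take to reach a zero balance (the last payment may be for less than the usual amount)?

Monthly rate r = 13.1%/12 = 1.09167% = 0.0109167.
Recurrence: B ← B·(1+r) − $160.00.
Month 1: interest $81.33; balance after payment $7,371.33.
Month 2: interest $80.47; balance after payment $7,291.80.
Closed form: n = −ln(1 − rB₀/P)/ln(1+r) = −ln(0.49169)/ln(1.01092) ≈ 65.383, so the balance reaches zero during payment 66.

66 months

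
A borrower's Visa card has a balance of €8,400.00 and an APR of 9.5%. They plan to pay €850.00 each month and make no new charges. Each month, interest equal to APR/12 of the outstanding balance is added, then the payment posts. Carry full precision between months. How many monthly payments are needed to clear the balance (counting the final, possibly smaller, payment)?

Monthly rate r = 9.5%/12 = 0.791667% = 0.00791667.
Recurrence: B ← B·(1+r) − €850.00.
Month 1: interest €66.50; balance after payment €7,616.50.
Month 2: interest €60.30; balance after payment €6,826.80.
Closed form: n = −ln(1 − rB₀/P)/ln(1+r) = −ln(0.92176)/ln(1.00792) ≈ 10.331, so the balance reaches zero during payment 11.

11 months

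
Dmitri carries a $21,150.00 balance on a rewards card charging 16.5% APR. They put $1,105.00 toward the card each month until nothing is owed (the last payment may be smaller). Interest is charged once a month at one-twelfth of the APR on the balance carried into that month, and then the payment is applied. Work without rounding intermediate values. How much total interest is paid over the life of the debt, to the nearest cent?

$3,563.96

Monthly rate r = 16.5%/12 = 1.375% = 0.01375.
Payoff takes n = ⌈−ln(1 − rB₀/P)/ln(1+r)⌉ = ⌈22.364⌉ = 23 payments; the last is $403.96.
Total paid = 22·$1,105.00 + $403.96 = $24,713.96.
Total interest = total paid − principal = $24,713.96 − $21,150.00 = $3,563.96.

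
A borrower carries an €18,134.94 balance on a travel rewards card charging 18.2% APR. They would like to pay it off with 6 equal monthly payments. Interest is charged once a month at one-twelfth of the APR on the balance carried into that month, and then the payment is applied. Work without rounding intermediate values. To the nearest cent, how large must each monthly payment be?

€3,184.95

Monthly rate r = 18.2%/12 = 1.51667% = 0.0151667.
Level-payment amortization: P = B₀·r / (1 − (1+r)^(−n)) = 18134.94·0.0151667 / (1 − 1.01517^(−6)).
Denominator 1 − (1+r)^(−6) = 0.0863583167.
P = 275.047 / 0.0863583167 ≈ 3184.95.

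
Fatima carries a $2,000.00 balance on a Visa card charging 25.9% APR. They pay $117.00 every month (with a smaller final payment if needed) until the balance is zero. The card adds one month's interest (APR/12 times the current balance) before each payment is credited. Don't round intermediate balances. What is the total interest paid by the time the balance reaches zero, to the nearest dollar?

$523

Monthly rate r = 25.9%/12 = 2.15833% = 0.0215833.
Payoff takes n = ⌈−ln(1 − rB₀/P)/ln(1+r)⌉ = ⌈21.559⌉ = 22 payments; the last is $65.71.
Total paid = 21·$117.00 + $65.71 = $2,522.71.
Total interest = total paid − principal = $2,522.71 − $2,000.00 = $522.71.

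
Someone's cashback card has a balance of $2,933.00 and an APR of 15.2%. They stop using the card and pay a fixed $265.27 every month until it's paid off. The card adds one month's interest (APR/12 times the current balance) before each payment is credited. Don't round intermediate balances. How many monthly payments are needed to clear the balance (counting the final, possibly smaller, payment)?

12 months

Monthly rate r = 15.2%/12 = 1.26667% = 0.0126667.
Recurrence: B ← B·(1+r) − $265.27.
Month 1: interest $37.15; balance after payment $2,704.88.
Month 2: interest $34.26; balance after payment $2,473.87.
Closed form: n = −ln(1 − rB₀/P)/ln(1+r) = −ln(0.85995)/ln(1.01267) ≈ 11.987, so the balance reaches zero during payment 12.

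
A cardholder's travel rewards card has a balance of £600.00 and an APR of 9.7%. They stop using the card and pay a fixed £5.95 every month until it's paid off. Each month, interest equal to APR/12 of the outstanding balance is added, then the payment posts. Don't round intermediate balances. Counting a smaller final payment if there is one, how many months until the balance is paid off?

Monthly rate r = 9.7%/12 = 0.808333% = 0.00808333.
Recurrence: B ← B·(1+r) − £5.95.
Month 1: interest £4.85; balance after payment £598.90.
Month 2: interest £4.84; balance after payment £597.79.
Closed form: n = −ln(1 − rB₀/P)/ln(1+r) = −ln(0.18487)/ln(1.00808) ≈ 209.678, so the balance reaches zero during payment 210.

210 months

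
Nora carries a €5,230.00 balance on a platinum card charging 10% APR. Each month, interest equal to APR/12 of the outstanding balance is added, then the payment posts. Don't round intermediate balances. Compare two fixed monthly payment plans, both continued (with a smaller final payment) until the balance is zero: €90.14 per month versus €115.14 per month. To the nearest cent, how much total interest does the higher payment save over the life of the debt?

Monthly rate r = 10%/12 = 0.833333% = 0.00833333.
At €90.14/mo: n = ⌈−ln(1 − rB₀/P)/ln(1+r)⌉ = 80 payments (last €55.36); total interest = total paid − €5,230.00 = €1,946.42.
At €115.14/mo: 58 payments (last €36.56); total interest €1,369.54.
Interest saved = €1,946.42 − €1,369.54 = €576.88.

€576.88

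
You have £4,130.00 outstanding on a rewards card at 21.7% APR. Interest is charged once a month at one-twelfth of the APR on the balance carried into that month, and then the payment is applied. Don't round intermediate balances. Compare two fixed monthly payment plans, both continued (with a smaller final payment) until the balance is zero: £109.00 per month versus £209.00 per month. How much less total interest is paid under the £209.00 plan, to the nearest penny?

£1,872.89

Monthly rate r = 21.7%/12 = 1.80833% = 0.0180833.
At £109.00/mo: n = ⌈−ln(1 − rB₀/P)/ln(1+r)⌉ = 65 payments (last £53.45); total interest = total paid − £4,130.00 = £2,899.45.
At £209.00/mo: 25 payments (last £140.56); total interest £1,026.56.
Interest saved = £2,899.45 − £1,026.56 = £1,872.89.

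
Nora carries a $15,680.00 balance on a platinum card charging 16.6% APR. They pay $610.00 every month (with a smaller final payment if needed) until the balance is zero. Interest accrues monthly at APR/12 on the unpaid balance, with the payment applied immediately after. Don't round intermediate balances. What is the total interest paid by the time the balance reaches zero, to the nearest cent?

$3,830.26

Monthly rate r = 16.6%/12 = 1.38333% = 0.0138333.
Payoff takes n = ⌈−ln(1 − rB₀/P)/ln(1+r)⌉ = ⌈31.984⌉ = 32 payments; the last is $600.26.
Total paid = 31·$610.00 + $600.26 = $19,510.26.
Total interest = total paid − principal = $19,510.26 − $15,680.00 = $3,830.26.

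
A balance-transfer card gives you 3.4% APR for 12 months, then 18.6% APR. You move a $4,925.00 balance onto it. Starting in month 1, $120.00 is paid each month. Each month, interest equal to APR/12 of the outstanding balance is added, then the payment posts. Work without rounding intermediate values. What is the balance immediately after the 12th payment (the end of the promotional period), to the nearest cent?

$3,632.43

Promo months 1–12 at r₀ = 3.4%/12 = 0.00283333; months 13+ at r₁ = 18.6%/12 = 0.0155.
After month 12: iterate B ← B·(1+r₀) − $120.00 for 12 months → $3,632.43.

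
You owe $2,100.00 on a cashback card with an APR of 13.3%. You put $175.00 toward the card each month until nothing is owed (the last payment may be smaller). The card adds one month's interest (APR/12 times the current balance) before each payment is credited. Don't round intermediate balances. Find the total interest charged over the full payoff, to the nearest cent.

Monthly rate r = 13.3%/12 = 1.10833% = 0.0110833.
Payoff takes n = ⌈−ln(1 − rB₀/P)/ln(1+r)⌉ = ⌈12.948⌉ = 13 payments; the last is $165.93.
Total paid = 12·$175.00 + $165.93 = $2,265.93.
Total interest = total paid − principal = $2,265.93 − $2,100.00 = $165.93.

$165.93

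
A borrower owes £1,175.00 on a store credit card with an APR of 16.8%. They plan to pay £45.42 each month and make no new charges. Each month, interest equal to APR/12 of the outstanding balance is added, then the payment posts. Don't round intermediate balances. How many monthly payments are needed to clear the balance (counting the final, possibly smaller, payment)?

33 months

Monthly rate r = 16.8%/12 = 1.4% = 0.014.
Recurrence: B ← B·(1+r) − £45.42.
Month 1: interest £16.45; balance after payment £1,146.03.
Month 2: interest £16.04; balance after payment £1,116.65.
Closed form: n = −ln(1 − rB₀/P)/ln(1+r) = −ln(0.63782)/ln(1.014) ≈ 32.345, so the balance reaches zero during payment 33.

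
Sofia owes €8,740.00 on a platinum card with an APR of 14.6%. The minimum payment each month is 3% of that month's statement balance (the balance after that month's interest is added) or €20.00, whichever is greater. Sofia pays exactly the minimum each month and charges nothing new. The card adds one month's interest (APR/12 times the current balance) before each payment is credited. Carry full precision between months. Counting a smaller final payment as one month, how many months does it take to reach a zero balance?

Monthly rate r = 14.6%/12 = 1.21667% = 0.0121667.
While 3% of the post-interest balance exceeds €20.00, each month B ← (B·(1+r))·(1 − 0.03), i.e. B shrinks by the factor (1+r)·0.97 = 0.9818.
This holds for months 1–141. Entering month 142 the balance is €655.94; 3% of the post-interest balance is now below €20.00, so the flat €20.00 minimum applies from here.
From month 142 a fixed €20.00 at rate r clears €655.94 in 43 more payments. Total: 141 + 43 = 184 months.

184 months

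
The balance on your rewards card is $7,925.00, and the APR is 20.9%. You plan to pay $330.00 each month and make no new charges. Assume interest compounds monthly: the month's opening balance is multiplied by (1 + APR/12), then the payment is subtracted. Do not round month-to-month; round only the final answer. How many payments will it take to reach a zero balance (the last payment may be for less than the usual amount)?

Monthly rate r = 20.9%/12 = 1.74167% = 0.0174167.
Recurrence: B ← B·(1+r) − $330.00.
Month 1: interest $138.03; balance after payment $7,733.03.
Month 2: interest $134.68; balance after payment $7,537.71.
Closed form: n = −ln(1 − rB₀/P)/ln(1+r) = −ln(0.58174)/ln(1.01742) ≈ 31.375, so the balance reaches zero during payment 32.

32 payments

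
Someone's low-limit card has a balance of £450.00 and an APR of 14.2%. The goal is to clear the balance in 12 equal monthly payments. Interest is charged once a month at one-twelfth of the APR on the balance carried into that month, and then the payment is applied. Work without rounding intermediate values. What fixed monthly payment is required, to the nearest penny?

Monthly rate r = 14.2%/12 = 1.18333% = 0.0118333.
Level-payment amortization: P = B₀·r / (1 − (1+r)^(−n)) = 450.00·0.0118333 / (1 − 1.01183^(−12)).
Denominator 1 − (1+r)^(−12) = 0.131655196.
P = 5.325 / 0.131655196 ≈ 40.45.

£40.45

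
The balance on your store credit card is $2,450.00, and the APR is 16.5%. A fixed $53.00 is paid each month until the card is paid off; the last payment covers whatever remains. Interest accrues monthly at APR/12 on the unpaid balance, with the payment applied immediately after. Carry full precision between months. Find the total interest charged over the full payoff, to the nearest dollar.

$1,468

Monthly rate r = 16.5%/12 = 1.375% = 0.01375.
Payoff takes n = ⌈−ln(1 − rB₀/P)/ln(1+r)⌉ = ⌈73.925⌉ = 74 payments; the last is $49.03.
Total paid = 73·$53.00 + $49.03 = $3,918.03.
Total interest = total paid − principal = $3,918.03 − $2,450.00 = $1,468.03.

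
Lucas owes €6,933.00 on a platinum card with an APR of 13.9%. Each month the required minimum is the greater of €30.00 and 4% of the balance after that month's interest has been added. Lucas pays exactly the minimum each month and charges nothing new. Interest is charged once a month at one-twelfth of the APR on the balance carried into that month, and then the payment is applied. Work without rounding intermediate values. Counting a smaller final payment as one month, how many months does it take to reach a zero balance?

Monthly rate r = 13.9%/12 = 1.15833% = 0.0115833.
While 4% of the post-interest balance exceeds €30.00, each month B ← (B·(1+r))·(1 − 0.04), i.e. B shrinks by the factor (1+r)·0.96 = 0.97112.
This holds for months 1–77. Entering month 78 the balance is €726.00; 4% of the post-interest balance is now below €30.00, so the flat €30.00 minimum applies from here.
From month 78 a fixed €30.00 at rate r clears €726.00 in 29 more payments. Total: 77 + 29 = 106 months.

106 months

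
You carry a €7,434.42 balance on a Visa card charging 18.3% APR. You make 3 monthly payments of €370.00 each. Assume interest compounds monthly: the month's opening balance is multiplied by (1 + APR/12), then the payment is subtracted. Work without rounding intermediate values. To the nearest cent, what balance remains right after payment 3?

Monthly rate r = 18.3%/12 = 1.525% = 0.01525.
Each month: B ← B·(1+r) − €370.00.
Month 1: interest €113.37; balance after payment €7,177.79.
Month 2: interest €109.46; balance after payment €6,917.26.
Month 3: interest €105.49; balance after payment €6,652.74.

€6,652.74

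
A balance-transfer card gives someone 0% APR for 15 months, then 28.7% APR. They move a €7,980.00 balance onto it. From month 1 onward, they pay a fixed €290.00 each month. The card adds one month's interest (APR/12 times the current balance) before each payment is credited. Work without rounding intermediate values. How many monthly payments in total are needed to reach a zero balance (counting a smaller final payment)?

31 payments

Promo months 1–15 at r₀ = 0%/12 = 0; months 16+ at r₁ = 28.7%/12 = 0.0239167.
After month 15 (no interest yet): B = €7,980.00 − 15·€290.00 = €3,630.00.
Then at r₁ with €290.00/mo: n₂ = −ln(1 − r₁·B/P)/ln(1+r₁) ≈ 15.05 → 16 more payments.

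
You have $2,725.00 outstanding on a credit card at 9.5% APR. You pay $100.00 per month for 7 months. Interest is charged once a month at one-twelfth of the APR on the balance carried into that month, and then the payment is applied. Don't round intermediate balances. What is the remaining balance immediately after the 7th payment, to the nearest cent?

Monthly rate r = 9.5%/12 = 0.791667% = 0.00791667.
Each month: B ← B·(1+r) − $100.00.
Month 1: interest $21.57; balance after payment $2,646.57.
Month 2: interest $20.95; balance after payment $2,567.52.
Month 3: interest $20.33; balance after payment $2,487.85.
Month 4: interest $19.70; balance after payment $2,407.55.
Month 5: interest $19.06; balance after payment $2,326.61.
Month 6: interest $18.42; balance after payment $2,245.03.
Month 7: interest $17.77; balance after payment $2,162.80.

$2,162.80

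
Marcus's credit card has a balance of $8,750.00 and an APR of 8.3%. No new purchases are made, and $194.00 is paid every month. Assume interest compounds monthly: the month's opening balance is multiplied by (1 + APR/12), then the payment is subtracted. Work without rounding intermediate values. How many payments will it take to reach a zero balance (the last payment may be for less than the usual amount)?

Monthly rate r = 8.3%/12 = 0.691667% = 0.00691667.
Recurrence: B ← B·(1+r) − $194.00.
Month 1: interest $60.52; balance after payment $8,616.52.
Month 2: interest $59.60; balance after payment $8,482.12.
Closed form: n = −ln(1 − rB₀/P)/ln(1+r) = −ln(0.68804)/ln(1.00692) ≈ 54.246, so the balance reaches zero during payment 55.

55 payments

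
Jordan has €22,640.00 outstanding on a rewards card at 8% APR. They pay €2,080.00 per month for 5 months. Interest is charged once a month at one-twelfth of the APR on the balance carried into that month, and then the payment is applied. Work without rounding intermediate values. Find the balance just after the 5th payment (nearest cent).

Monthly rate r = 8%/12 = 0.666667% = 0.00666667.
Each month: B ← B·(1+r) − €2,080.00.
Month 1: interest €150.93; balance after payment €20,710.93.
Month 2: interest €138.07; balance after payment €18,769.01.
Month 3: interest €125.13; balance after payment €16,814.13.
Month 4: interest €112.09; balance after payment €14,846.23.
Month 5: interest €98.97; balance after payment €12,865.20.

€12,865.20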